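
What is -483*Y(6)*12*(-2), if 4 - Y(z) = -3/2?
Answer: 63756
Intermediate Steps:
Y(z) = 11/2 (Y(z) = 4 - (-3)/2 = 4 - 1*(-3/2) = 4 + 3/2 = 11/2)
-483*Y(6)*12*(-2) = -483*(11/2)*12*(-2) = -31878*(-2) = -483*(-132) = 63756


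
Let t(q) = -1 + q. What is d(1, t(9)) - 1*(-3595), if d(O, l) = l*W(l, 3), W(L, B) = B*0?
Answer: 3595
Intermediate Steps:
W(L, B) = 0
d(O, l) = 0 (d(O, l) = l*0 = 0)
d(1, t(9)) - 1*(-3595) = 0 - 1*(-3595) = 0 + 3595 = 3595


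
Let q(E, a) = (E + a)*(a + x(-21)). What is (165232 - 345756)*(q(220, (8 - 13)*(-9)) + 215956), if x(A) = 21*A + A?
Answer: -19036436324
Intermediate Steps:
x(A) = 22*A
q(E, a) = (-462 + a)*(E + a) (q(E, a) = (E + a)*(a + 22*(-21)) = (E + a)*(a - 462) = (E + a)*(-462 + a) = (-462 + a)*(E + a))
(165232 - 345756)*(q(220, (8 - 13)*(-9)) + 215956) = (165232 - 345756)*((((8 - 13)*(-9))² - 462*220 - 462*(8 - 13)*(-9) + 220*((8 - 13)*(-9))) + 215956) = -180524*(((-5*(-9))² - 101640 - (-2310)*(-9) + 220*(-5*(-9))) + 215956) = -180524*((45² - 101640 - 462*45 + 220*45) + 215956) = -180524*((2025 - 101640 - 20790 + 9900) + 215956) = -180524*(-110505 + 215956) = -180524*105451 = -19036436324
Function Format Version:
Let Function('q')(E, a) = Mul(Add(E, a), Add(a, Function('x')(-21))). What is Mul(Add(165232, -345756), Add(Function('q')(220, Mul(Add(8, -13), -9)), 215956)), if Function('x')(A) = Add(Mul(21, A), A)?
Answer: -19036436324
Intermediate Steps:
Function('x')(A) = Mul(22, A)
Function('q')(E, a) = Mul(Add(-462, a), Add(E, a)) (Function('q')(E, a) = Mul(Add(E, a), Add(a, Mul(22, -21))) = Mul(Add(E, a), Add(a, -462)) = Mul(Add(E, a), Add(-462, a)) = Mul(Add(-462, a), Add(E, a)))
Mul(Add(165232, -345756), Add(Function('q')(220, Mul(Add(8, -13), -9)), 215956)) = Mul(Add(165232, -345756), Add(Add(Pow(Mul(Add(8, -13), -9), 2), Mul(-462, 220), Mul(-462, Mul(Add(8, -13), -9)), Mul(220, Mul(Add(8, -13), -9))), 215956)) = Mul(-180524, Add(Add(Pow(Mul(-5, -9), 2), -101640, Mul(-462, Mul(-5, -9)), Mul(220, Mul(-5, -9))), 215956)) = Mul(-180524, Add(Add(Pow(45, 2), -101640, Mul(-462, 45), Mul(220, 45)), 215956)) = Mul(-180524, Add(Add(2025, -101640, -20790, 9900), 215956)) = Mul(-180524, Add(-110505, 215956)) = Mul(-180524, 105451) = -19036436324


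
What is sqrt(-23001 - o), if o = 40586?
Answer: I*sqrt(63587) ≈ 252.16*I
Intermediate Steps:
sqrt(-23001 - o) = sqrt(-23001 - 1*40586) = sqrt(-23001 - 40586) = sqrt(-63587) = I*sqrt(63587)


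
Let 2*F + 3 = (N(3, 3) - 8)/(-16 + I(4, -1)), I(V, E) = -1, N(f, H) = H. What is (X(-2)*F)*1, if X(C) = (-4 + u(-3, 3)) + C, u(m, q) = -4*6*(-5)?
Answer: -2622/17 ≈ -154.24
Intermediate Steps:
u(m, q) = 120 (u(m, q) = -24*(-5) = 120)
F = -23/17 (F = -3/2 + ((3 - 8)/(-16 - 1))/2 = -3/2 + (-5/(-17))/2 = -3/2 + (-5*(-1/17))/2 = -3/2 + (½)*(5/17) = -3/2 + 5/34 = -23/17 ≈ -1.3529)
X(C) = 116 + C (X(C) = (-4 + 120) + C = 116 + C)
(X(-2)*F)*1 = ((116 - 2)*(-23/17))*1 = (114*(-23/17))*1 = -2622/17*1 = -2622/17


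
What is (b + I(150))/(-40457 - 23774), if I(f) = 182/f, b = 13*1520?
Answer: -1482091/4817325 ≈ -0.30766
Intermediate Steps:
b = 19760
(b + I(150))/(-40457 - 23774) = (19760 + 182/150)/(-40457 - 23774) = (19760 + 182*(1/150))/(-64231) = (19760 + 91/75)*(-1/64231) = (1482091/75)*(-1/64231) = -1482091/4817325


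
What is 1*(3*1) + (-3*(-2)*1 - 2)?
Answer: 7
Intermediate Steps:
1*(3*1) + (-3*(-2)*1 - 2) = 1*3 + (6*1 - 2) = 3 + (6 - 2) = 3 + 4 = 7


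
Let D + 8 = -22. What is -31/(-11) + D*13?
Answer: -4259/11 ≈ -387.18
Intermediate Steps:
D = -30 (D = -8 - 22 = -30)
-31/(-11) + D*13 = -31/(-11) - 30*13 = -31*(-1/11) - 390 = 31/11 - 390 = -4259/11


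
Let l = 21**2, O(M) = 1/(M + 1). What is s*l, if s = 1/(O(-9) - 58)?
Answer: -1176/155 ≈ -7.5871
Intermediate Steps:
O(M) = 1/(1 + M)
l = 441
s = -8/465 (s = 1/(1/(1 - 9) - 58) = 1/(1/(-8) - 58) = 1/(-1/8 - 58) = 1/(-465/8) = -8/465 ≈ -0.017204)
s*l = -8/465*441 = -1176/155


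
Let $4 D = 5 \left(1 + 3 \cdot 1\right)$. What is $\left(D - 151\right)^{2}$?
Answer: $21316$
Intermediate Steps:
$D = 5$ ($D = \frac{5 \left(1 + 3 \cdot 1\right)}{4} = \frac{5 \left(1 + 3\right)}{4} = \frac{5 \cdot 4}{4} = \frac{1}{4} \cdot 20 = 5$)
$\left(D - 151\right)^{2} = \left(5 - 151\right)^{2} = \left(-146\right)^{2} = 21316$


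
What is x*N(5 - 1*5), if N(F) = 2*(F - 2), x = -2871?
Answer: 11484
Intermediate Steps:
N(F) = -4 + 2*F (N(F) = 2*(-2 + F) = -4 + 2*F)
x*N(5 - 1*5) = -2871*(-4 + 2*(5 - 1*5)) = -2871*(-4 + 2*(5 - 5)) = -2871*(-4 + 2*0) = -2871*(-4 + 0) = -2871*(-4) = 11484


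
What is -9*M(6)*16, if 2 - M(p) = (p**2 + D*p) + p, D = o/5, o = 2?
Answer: 30528/5 ≈ 6105.6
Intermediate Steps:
D = 2/5 ≈ 0.40000
M(p) = 2 - p**2 - 7*p/5 (M(p) = 2 - ((p**2 + 2*p/5) + p) = 2 - (p**2 + 7*p/5) = 2 + (-p**2 - 7*p/5) = 2 - p**2 - 7*p/5)
-9*M(6)*16 = -9*(2 - 1*6**2 - 7/5*6)*16 = -9*(2 - 1*36 - 42/5)*16 = -9*(2 - 36 - 42/5)*16 = -9*(-212/5)*16 = (1908/5)*16 = 30528/5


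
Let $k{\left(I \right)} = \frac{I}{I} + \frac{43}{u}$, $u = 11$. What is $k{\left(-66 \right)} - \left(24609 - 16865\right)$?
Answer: $- \frac{85130}{11} \approx -7739.1$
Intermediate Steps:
$k{\left(I \right)} = \frac{54}{11}$ ($k{\left(I \right)} = \frac{I}{I} + \frac{43}{11} = 1 + 43 \cdot \frac{1}{11} = 1 + \frac{43}{11} = \frac{54}{11}$)
$k{\left(-66 \right)} - \left(24609 - 16865\right) = \frac{54}{11} - \left(24609 - 16865\right) = \frac{54}{11} - 7744 = - \frac{85130}{11}$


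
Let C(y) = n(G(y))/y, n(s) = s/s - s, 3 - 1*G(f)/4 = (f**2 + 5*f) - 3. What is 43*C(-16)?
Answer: -29283/16 ≈ -1830.2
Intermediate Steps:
G(f) = 24 - 20*f - 4*f**2 (G(f) = 12 - 4*((f**2 + 5*f) - 3) = 12 - 4*(-3 + f**2 + 5*f) = 12 + (12 - 20*f - 4*f**2) = 24 - 20*f - 4*f**2)
n(s) = 1 - s
C(y) = (-23 + 4*y**2 + 20*y)/y (C(y) = (1 - (24 - 20*y - 4*y**2))/y = (1 + (-24 + 4*y**2 + 20*y))/y = (-23 + 4*y**2 + 20*y)/y)
43*C(-16) = 43*(20 - 23/(-16) + 4*(-16)) = 43*(20 - 23*(-1/16) - 64) = 43*(20 + 23/16 - 64) = 43*(-681/16) = -29283/16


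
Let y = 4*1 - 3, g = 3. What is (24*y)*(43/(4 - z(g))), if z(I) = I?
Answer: 1032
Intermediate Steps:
y = 1 (y = 4 - 3 = 1)
(24*y)*(43/(4 - z(g))) = (24*1)*(43/(4 - 1*3)) = 24*(43/(4 - 3)) = 24*(43/1) = 24*(43*1) = 24*43 = 1032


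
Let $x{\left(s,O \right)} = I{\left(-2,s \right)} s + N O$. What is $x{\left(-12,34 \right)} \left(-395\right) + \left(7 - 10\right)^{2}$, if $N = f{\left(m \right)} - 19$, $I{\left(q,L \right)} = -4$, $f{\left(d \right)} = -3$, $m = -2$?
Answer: $276509$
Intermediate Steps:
$N = -22$ ($N = -3 - 19 = -22$)
$x{\left(s,O \right)} = - 22 O - 4 s$ ($x{\left(s,O \right)} = - 4 s - 22 O = - 22 O - 4 s$)
$x{\left(-12,34 \right)} \left(-395\right) + \left(7 - 10\right)^{2} = \left(\left(-22\right) 34 - -48\right) \left(-395\right) + \left(7 - 10\right)^{2} = \left(-748 + 48\right) \left(-395\right) + \left(-3\right)^{2} = \left(-700\right) \left(-395\right) + 9 = 276500 + 9 = 276509$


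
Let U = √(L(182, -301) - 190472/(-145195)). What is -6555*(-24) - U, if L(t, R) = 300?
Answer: 157320 - 2*√1588032997385/145195 ≈ 1.5730e+5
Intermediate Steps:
U = 2*√1588032997385/145195 (U = √(300 - 190472/(-145195)) = √(300 - 190472*(-1/145195)) = √(300 + 190472/145195) = √(43748972/145195) = 2*√1588032997385/145195 ≈ 17.358)
-6555*(-24) - U = -6555*(-24) - 2*√1588032997385/145195 = 157320 - 2*√1588032997385/145195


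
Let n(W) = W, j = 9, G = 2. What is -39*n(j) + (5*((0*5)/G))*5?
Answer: -351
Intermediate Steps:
-39*n(j) + (5*((0*5)/G))*5 = -39*9 + (5*((0*5)/2))*5 = -351 + (5*(0*(1/2)))*5 = -351 + (5*0)*5 = -351 + 0*5 = -351 + 0 = -351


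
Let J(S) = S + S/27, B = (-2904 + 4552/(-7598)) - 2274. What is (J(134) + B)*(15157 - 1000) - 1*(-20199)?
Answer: -812901622651/11397 ≈ -7.1326e+7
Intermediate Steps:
B = -19673498/3799 (B = (-2904 + 4552*(-1/7598)) - 2274 = (-2904 - 2276/3799) - 2274 = -11034572/3799 - 2274 = -19673498/3799 ≈ -5178.6)
J(S) = 28*S/27 (J(S) = S + S*(1/27) = S + S/27 = 28*S/27)
(J(134) + B)*(15157 - 1000) - 1*(-20199) = ((28/27)*134 - 19673498/3799)*(15157 - 1000) - 1*(-20199) = (3752/27 - 19673498/3799)*14157 + 20199 = -516930598/102573*14157 + 20199 = -813131830654/11397 + 20199 = -812901622651/11397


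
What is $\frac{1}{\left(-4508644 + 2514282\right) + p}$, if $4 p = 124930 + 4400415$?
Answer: $- \frac{4}{3452103} \approx -1.1587 \cdot 10^{-6}$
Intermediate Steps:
$p = \frac{4525345}{4}$ ($p = \frac{124930 + 4400415}{4} = \frac{1}{4} \cdot 4525345 = \frac{4525345}{4} \approx 1.1313 \cdot 10^{6}$)
$\frac{1}{\left(-4508644 + 2514282\right) + p} = \frac{1}{\left(-4508644 + 2514282\right) + \frac{4525345}{4}} = \frac{1}{-1994362 + \frac{4525345}{4}} = \frac{1}{- \frac{3452103}{4}} = - \frac{4}{3452103}$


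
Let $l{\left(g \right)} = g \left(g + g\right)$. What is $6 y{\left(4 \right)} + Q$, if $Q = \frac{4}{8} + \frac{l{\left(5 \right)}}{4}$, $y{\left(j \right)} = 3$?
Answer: $31$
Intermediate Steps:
$l{\left(g \right)} = 2 g^{2}$ ($l{\left(g \right)} = g 2 g = 2 g^{2}$)
$Q = 13$ ($Q = \frac{4}{8} + \frac{2 \cdot 5^{2}}{4} = 4 \cdot \frac{1}{8} + 2 \cdot 25 \cdot \frac{1}{4} = \frac{1}{2} + 50 \cdot \frac{1}{4} = \frac{1}{2} + \frac{25}{2} = 13$)
$6 y{\left(4 \right)} + Q = 6 \cdot 3 + 13 = 18 + 13 = 31$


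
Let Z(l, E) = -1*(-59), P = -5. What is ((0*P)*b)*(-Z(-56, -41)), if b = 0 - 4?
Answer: 0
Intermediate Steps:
Z(l, E) = 59
b = -4
((0*P)*b)*(-Z(-56, -41)) = ((0*(-5))*(-4))*(-1*59) = (0*(-4))*(-59) = 0*(-59) = 0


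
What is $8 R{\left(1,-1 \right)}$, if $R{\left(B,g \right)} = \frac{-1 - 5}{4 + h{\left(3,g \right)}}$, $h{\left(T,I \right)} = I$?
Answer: $-16$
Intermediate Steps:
$R{\left(B,g \right)} = - \frac{6}{4 + g}$ ($R{\left(B,g \right)} = \frac{-1 - 5}{4 + g} = - \frac{6}{4 + g}$)
$8 R{\left(1,-1 \right)} = 8 \left(- \frac{6}{4 - 1}\right) = 8 \left(- \frac{6}{3}\right) = 8 \left(\left(-6\right) \frac{1}{3}\right) = 8 \left(-2\right) = -16$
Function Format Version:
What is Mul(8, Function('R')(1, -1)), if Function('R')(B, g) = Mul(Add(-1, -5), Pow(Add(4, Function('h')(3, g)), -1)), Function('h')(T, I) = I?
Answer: -16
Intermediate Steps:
Function('R')(B, g) = Mul(-6, Pow(Add(4, g), -1)) (Function('R')(B, g) = Mul(Add(-1, -5), Pow(Add(4, g), -1)) = Mul(-6, Pow(Add(4, g), -1)))
Mul(8, Function('R')(1, -1)) = Mul(8, Mul(-6, Pow(Add(4, -1), -1))) = Mul(8, Mul(-6, Pow(3, -1))) = Mul(8, Mul(-6, Rational(1, 3))) = Mul(8, -2) = -16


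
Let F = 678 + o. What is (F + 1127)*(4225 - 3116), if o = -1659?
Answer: 161914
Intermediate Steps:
F = -981 (F = 678 - 1659 = -981)
(F + 1127)*(4225 - 3116) = (-981 + 1127)*(4225 - 3116) = 146*1109 = 161914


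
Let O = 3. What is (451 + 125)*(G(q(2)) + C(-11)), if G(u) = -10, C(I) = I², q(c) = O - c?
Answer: 63936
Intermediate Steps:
q(c) = 3 - c
(451 + 125)*(G(q(2)) + C(-11)) = (451 + 125)*(-10 + (-11)²) = 576*(-10 + 121) = 576*111 = 63936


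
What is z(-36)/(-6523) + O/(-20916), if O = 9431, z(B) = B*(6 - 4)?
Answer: -60012461/136435068 ≈ -0.43986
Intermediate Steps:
z(B) = 2*B (z(B) = B*2 = 2*B)
z(-36)/(-6523) + O/(-20916) = (2*(-36))/(-6523) + 9431/(-20916) = -72*(-1/6523) + 9431*(-1/20916) = 72/6523 - 9431/20916 = -60012461/136435068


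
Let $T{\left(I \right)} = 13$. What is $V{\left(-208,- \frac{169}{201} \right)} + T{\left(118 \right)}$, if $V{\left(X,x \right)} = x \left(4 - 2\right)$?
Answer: $\frac{2275}{201} \approx 11.318$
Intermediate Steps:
$V{\left(X,x \right)} = 2 x$ ($V{\left(X,x \right)} = x 2 = 2 x$)
$V{\left(-208,- \frac{169}{201} \right)} + T{\left(118 \right)} = 2 \left(- \frac{169}{201}\right) + 13 = - \frac{338}{201} + 13 = \frac{2275}{201}$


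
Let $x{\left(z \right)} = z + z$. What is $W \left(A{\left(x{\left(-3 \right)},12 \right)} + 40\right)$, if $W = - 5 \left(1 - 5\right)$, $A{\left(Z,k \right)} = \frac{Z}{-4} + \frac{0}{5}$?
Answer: $830$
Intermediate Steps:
$x{\left(z \right)} = 2 z$
$A{\left(Z,k \right)} = - \frac{Z}{4}$ ($A{\left(Z,k \right)} = Z \left(- \frac{1}{4}\right) + 0 \cdot \frac{1}{5} = - \frac{Z}{4} + 0 = - \frac{Z}{4}$)
$W = 20$ ($W = \left(-5\right) \left(-4\right) = 20$)
$W \left(A{\left(x{\left(-3 \right)},12 \right)} + 40\right) = 20 \left(- \frac{2 \left(-3\right)}{4} + 40\right) = 20 \left(\left(- \frac{1}{4}\right) \left(-6\right) + 40\right) = 20 \left(\frac{3}{2} + 40\right) = 20 \cdot \frac{83}{2} = 830$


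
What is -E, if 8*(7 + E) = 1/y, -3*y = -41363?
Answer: 2316325/330904 ≈ 7.0000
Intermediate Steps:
y = 41363/3 (y = -1/3*(-41363) = 41363/3 ≈ 13788.)
E = -2316325/330904 (E = -7 + 1/(8*(41363/3)) = -7 + (1/8)*(3/41363) = -7 + 3/330904 = -2316325/330904 ≈ -7.0000)
-E = -1*(-2316325/330904) = 2316325/330904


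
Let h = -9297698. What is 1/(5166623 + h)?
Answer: -1/4131075 ≈ -2.4207e-7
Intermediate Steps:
1/(5166623 + h) = 1/(5166623 - 9297698) = 1/(-4131075) = -1/4131075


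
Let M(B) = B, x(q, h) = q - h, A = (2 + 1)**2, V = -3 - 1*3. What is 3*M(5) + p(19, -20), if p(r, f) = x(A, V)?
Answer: 30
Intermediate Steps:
V = -6 (V = -3 - 3 = -6)
A = 9 (A = 3**2 = 9)
p(r, f) = 15 (p(r, f) = 9 - 1*(-6) = 9 + 6 = 15)
3*M(5) + p(19, -20) = 3*5 + 15 = 15 + 15 = 30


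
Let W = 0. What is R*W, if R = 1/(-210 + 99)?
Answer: 0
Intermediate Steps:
R = -1/111 (R = 1/(-111) = -1/111 ≈ -0.0090090)
R*W = -1/111*0 = 0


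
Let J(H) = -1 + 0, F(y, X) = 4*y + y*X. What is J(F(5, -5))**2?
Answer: 1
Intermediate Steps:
F(y, X) = 4*y + X*y
J(H) = -1
J(F(5, -5))**2 = (-1)**2 = 1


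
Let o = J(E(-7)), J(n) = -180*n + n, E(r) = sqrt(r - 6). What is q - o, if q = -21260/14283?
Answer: -21260/14283 + 179*I*sqrt(13) ≈ -1.4885 + 645.39*I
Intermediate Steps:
E(r) = sqrt(-6 + r)
J(n) = -179*n
o = -179*I*sqrt(13) (o = -179*sqrt(-6 - 7) = -179*I*sqrt(13) ≈ -645.39*I)
q = -21260/14283 (q = -21260*1/14283 = -21260/14283 ≈ -1.4885)
q - o = -21260/14283 - (-179)*I*sqrt(13) = -21260/14283 + 179*I*sqrt(13)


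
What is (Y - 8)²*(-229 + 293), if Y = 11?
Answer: 576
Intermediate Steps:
(Y - 8)²*(-229 + 293) = (11 - 8)²*(-229 + 293) = 3²*64 = 9*64 = 576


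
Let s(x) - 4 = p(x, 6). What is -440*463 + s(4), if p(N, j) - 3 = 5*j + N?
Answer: -203679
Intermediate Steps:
p(N, j) = 3 + N + 5*j (p(N, j) = 3 + (5*j + N) = 3 + (N + 5*j) = 3 + N + 5*j)
s(x) = 37 + x (s(x) = 4 + (3 + x + 5*6) = 4 + (3 + x + 30) = 4 + (33 + x) = 37 + x)
-440*463 + s(4) = -440*463 + (37 + 4) = -203720 + 41 = -203679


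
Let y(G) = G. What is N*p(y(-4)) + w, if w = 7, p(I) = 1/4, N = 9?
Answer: 37/4 ≈ 9.2500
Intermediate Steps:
p(I) = ¼ (p(I) = 1*(¼) = ¼)
N*p(y(-4)) + w = 9*(¼) + 7 = 9/4 + 7 = 37/4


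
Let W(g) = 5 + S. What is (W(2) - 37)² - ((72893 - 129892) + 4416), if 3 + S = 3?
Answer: 53607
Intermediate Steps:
S = 0 (S = -3 + 3 = 0)
W(g) = 5 (W(g) = 5 + 0 = 5)
(W(2) - 37)² - ((72893 - 129892) + 4416) = (5 - 37)² - ((72893 - 129892) + 4416) = (-32)² - (-56999 + 4416) = 1024 - 1*(-52583) = 1024 + 52583 = 53607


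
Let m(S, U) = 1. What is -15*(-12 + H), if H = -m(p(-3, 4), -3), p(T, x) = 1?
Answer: 195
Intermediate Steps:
H = -1 (H = -1*1 = -1)
-15*(-12 + H) = -15*(-12 - 1) = -15*(-13) = 195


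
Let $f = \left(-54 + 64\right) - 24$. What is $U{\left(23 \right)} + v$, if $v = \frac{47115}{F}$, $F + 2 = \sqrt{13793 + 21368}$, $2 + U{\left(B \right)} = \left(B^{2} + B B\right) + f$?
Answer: $\frac{12242608}{11719} + \frac{15705 \sqrt{35161}}{11719} \approx 1296.0$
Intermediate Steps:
$f = -14$ ($f = 10 - 24 = -14$)
$U{\left(B \right)} = -16 + 2 B^{2}$ ($U{\left(B \right)} = -2 - \left(14 - B^{2} - B B\right) = -2 + \left(\left(B^{2} + B^{2}\right) - 14\right) = -2 + \left(2 B^{2} - 14\right) = -2 + \left(-14 + 2 B^{2}\right) = -16 + 2 B^{2}$)
$F = -2 + \sqrt{35161}$ ($F = -2 + \sqrt{13793 + 21368} = -2 + \sqrt{35161} \approx 185.51$)
$v = \frac{47115}{-2 + \sqrt{35161}} \approx 253.97$
$U{\left(23 \right)} + v = \left(-16 + 2 \cdot 23^{2}\right) + \left(\frac{31410}{11719} + \frac{15705 \sqrt{35161}}{11719}\right) = \left(-16 + 2 \cdot 529\right) + \left(\frac{31410}{11719} + \frac{15705 \sqrt{35161}}{11719}\right) = \left(-16 + 1058\right) + \left(\frac{31410}{11719} + \frac{15705 \sqrt{35161}}{11719}\right) = 1042 + \left(\frac{31410}{11719} + \frac{15705 \sqrt{35161}}{11719}\right) = \frac{12242608}{11719} + \frac{15705 \sqrt{35161}}{11719}$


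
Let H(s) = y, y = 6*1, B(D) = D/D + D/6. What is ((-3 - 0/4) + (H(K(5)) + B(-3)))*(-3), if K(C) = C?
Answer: -21/2 ≈ -10.500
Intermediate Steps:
B(D) = 1 + D/6 (B(D) = 1 + D*(1/6) = 1 + D/6)
y = 6
H(s) = 6
((-3 - 0/4) + (H(K(5)) + B(-3)))*(-3) = ((-3 - 0/4) + (6 + (1 + (1/6)*(-3))))*(-3) = ((-3 - 0/4) + (6 + (1 - 1/2)))*(-3) = ((-3 - 5*0) + (6 + 1/2))*(-3) = ((-3 + 0) + 13/2)*(-3) = (-3 + 13/2)*(-3) = (7/2)*(-3) = -21/2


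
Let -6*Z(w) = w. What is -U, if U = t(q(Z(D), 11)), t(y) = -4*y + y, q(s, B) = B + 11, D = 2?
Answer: 66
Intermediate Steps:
Z(w) = -w/6
q(s, B) = 11 + B
t(y) = -3*y
U = -66 (U = -3*(11 + 11) = -3*22 = -66)
-U = -1*(-66) = 66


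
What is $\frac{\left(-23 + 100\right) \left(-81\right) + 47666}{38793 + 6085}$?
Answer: $\frac{41429}{44878} \approx 0.92315$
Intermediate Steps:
$\frac{\left(-23 + 100\right) \left(-81\right) + 47666}{38793 + 6085} = \frac{77 \left(-81\right) + 47666}{44878} = \left(-6237 + 47666\right) \frac{1}{44878} = 41429 \cdot \frac{1}{44878} = \frac{41429}{44878}$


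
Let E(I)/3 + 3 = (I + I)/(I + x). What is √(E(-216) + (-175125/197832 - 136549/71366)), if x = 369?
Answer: I*√28057520683261426530/1176539876 ≈ 4.5021*I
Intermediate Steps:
E(I) = -9 + 6*I/(369 + I) (E(I) = -9 + 3*((I + I)/(I + 369)) = -9 + 3*((2*I)/(369 + I)) = -9 + 3*(2*I/(369 + I)) = -9 + 6*I/(369 + I))
√(E(-216) + (-175125/197832 - 136549/71366)) = √(3*(-1107 - 1*(-216))/(369 - 216) + (-175125/197832 - 136549/71366)) = √(3*(-1107 + 216)/153 + (-175125*1/197832 - 136549*1/71366)) = √(3*(1/153)*(-891) + (-58375/65944 - 136549/71366)) = √(-297/17 - 6585288753/2353079752) = √(-47694976185/2353079752) = I*√28057520683261426530/1176539876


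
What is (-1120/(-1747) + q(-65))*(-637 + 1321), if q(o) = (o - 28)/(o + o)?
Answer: 105360282/113555 ≈ 927.83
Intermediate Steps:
q(o) = (-28 + o)/(2*o) (q(o) = (-28 + o)/((2*o)) = (-28 + o)*(1/(2*o)) = (-28 + o)/(2*o))
(-1120/(-1747) + q(-65))*(-637 + 1321) = (-1120/(-1747) + (½)*(-28 - 65)/(-65))*(-637 + 1321) = (-1120*(-1/1747) + (½)*(-1/65)*(-93))*684 = (1120/1747 + 93/130)*684 = (308071/227110)*684 = 105360282/113555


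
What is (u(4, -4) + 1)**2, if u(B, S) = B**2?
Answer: 289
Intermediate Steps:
(u(4, -4) + 1)**2 = (4**2 + 1)**2 = (16 + 1)**2 = 17**2 = 289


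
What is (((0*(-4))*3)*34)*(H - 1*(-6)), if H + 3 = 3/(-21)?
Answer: 0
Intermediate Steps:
H = -22/7 (H = -3 + 3/(-21) = -3 + 3*(-1/21) = -3 - ⅐ = -22/7 ≈ -3.1429)
(((0*(-4))*3)*34)*(H - 1*(-6)) = (((0*(-4))*3)*34)*(-22/7 - 1*(-6)) = ((0*3)*34)*(-22/7 + 6) = (0*34)*(20/7) = 0*(20/7) = 0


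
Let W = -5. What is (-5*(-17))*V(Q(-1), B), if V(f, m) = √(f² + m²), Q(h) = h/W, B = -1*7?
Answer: 17*√1226 ≈ 595.24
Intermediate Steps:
B = -7
Q(h) = -h/5 (Q(h) = h/(-5) = h*(-⅕) = -h/5)
(-5*(-17))*V(Q(-1), B) = (-5*(-17))*√((-⅕*(-1))² + (-7)²) = 85*√((⅕)² + 49) = 85*√(1/25 + 49) = 85*√(1226/25) = 85*(√1226/5) = 17*√1226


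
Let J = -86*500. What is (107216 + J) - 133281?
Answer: -69065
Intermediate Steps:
J = -43000
(107216 + J) - 133281 = (107216 - 43000) - 133281 = 64216 - 133281 = -69065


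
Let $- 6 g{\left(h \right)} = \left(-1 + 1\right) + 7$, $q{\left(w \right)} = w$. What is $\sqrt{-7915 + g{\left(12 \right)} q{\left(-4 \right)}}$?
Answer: $\frac{i \sqrt{71193}}{3} \approx 88.94 i$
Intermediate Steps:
$g{\left(h \right)} = - \frac{7}{6}$ ($g{\left(h \right)} = - \frac{\left(-1 + 1\right) + 7}{6} = - \frac{0 + 7}{6} = \left(- \frac{1}{6}\right) 7 = - \frac{7}{6}$)
$\sqrt{-7915 + g{\left(12 \right)} q{\left(-4 \right)}} = \sqrt{-7915 - - \frac{14}{3}} = \sqrt{-7915 + \frac{14}{3}} = \sqrt{- \frac{23731}{3}} = \frac{i \sqrt{71193}}{3}$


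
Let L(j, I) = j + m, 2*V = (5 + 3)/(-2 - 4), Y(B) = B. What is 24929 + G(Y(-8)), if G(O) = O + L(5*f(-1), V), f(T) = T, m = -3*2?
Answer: 24910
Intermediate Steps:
m = -6
V = -⅔ (V = ((5 + 3)/(-2 - 4))/2 = (8/(-6))/2 = (8*(-⅙))/2 = (½)*(-4/3) = -⅔ ≈ -0.66667)
L(j, I) = -6 + j (L(j, I) = j - 6 = -6 + j)
G(O) = -11 + O (G(O) = O + (-6 + 5*(-1)) = O + (-6 - 5) = O - 11 = -11 + O)
24929 + G(Y(-8)) = 24929 + (-11 - 8) = 24929 - 19 = 24910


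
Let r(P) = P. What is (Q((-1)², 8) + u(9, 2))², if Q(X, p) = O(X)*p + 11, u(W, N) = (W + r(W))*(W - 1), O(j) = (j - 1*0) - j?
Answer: 24025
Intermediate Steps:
O(j) = 0 (O(j) = (j + 0) - j = j - j = 0)
u(W, N) = 2*W*(-1 + W) (u(W, N) = (W + W)*(W - 1) = (2*W)*(-1 + W) = 2*W*(-1 + W))
Q(X, p) = 11 (Q(X, p) = 0*p + 11 = 0 + 11 = 11)
(Q((-1)², 8) + u(9, 2))² = (11 + 2*9*(-1 + 9))² = (11 + 2*9*8)² = (11 + 144)² = 155² = 24025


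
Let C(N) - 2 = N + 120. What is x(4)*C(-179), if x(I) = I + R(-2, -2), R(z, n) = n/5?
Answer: -1026/5 ≈ -205.20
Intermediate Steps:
R(z, n) = n/5 (R(z, n) = n*(⅕) = n/5)
x(I) = -⅖ + I (x(I) = I + (⅕)*(-2) = I - ⅖ = -⅖ + I)
C(N) = 122 + N (C(N) = 2 + (N + 120) = 2 + (120 + N) = 122 + N)
x(4)*C(-179) = (-⅖ + 4)*(122 - 179) = (18/5)*(-57) = -1026/5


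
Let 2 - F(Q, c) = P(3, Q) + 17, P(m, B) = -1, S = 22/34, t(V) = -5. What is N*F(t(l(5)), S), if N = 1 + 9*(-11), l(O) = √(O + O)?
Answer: 1372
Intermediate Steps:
l(O) = √2*√O (l(O) = √(2*O) = √2*√O)
S = 11/17 (S = 22*(1/34) = 11/17 ≈ 0.64706)
F(Q, c) = -14 (F(Q, c) = 2 - (-1 + 17) = 2 - 1*16 = 2 - 16 = -14)
N = -98 (N = 1 - 99 = -98)
N*F(t(l(5)), S) = -98*(-14) = 1372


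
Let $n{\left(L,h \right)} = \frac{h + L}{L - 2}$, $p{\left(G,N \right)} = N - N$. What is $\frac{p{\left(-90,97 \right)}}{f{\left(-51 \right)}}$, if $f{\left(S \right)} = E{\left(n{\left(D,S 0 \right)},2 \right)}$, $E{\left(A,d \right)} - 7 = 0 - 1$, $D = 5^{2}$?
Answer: $0$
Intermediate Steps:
$p{\left(G,N \right)} = 0$
$D = 25$
$n{\left(L,h \right)} = \frac{L + h}{-2 + L}$
$E{\left(A,d \right)} = 6$ ($E{\left(A,d \right)} = 7 + \left(0 - 1\right) = 7 - 1 = 6$)
$f{\left(S \right)} = 6$
$\frac{p{\left(-90,97 \right)}}{f{\left(-51 \right)}} = \frac{0}{6} = 0 \cdot \frac{1}{6} = 0$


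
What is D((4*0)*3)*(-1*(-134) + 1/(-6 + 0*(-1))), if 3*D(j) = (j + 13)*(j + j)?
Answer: 0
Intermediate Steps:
D(j) = 2*j*(13 + j)/3 (D(j) = ((j + 13)*(j + j))/3 = ((13 + j)*(2*j))/3 = (2*j*(13 + j))/3 = 2*j*(13 + j)/3)
D((4*0)*3)*(-1*(-134) + 1/(-6 + 0*(-1))) = (2*((4*0)*3)*(13 + (4*0)*3)/3)*(-1*(-134) + 1/(-6 + 0*(-1))) = (2*(0*3)*(13 + 0*3)/3)*(134 + 1/(-6 + 0)) = ((⅔)*0*(13 + 0))*(134 + 1/(-6)) = ((⅔)*0*13)*(134 - ⅙) = 0*(803/6) = 0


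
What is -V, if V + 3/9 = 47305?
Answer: -141914/3 ≈ -47305.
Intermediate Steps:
V = 141914/3 (V = -⅓ + 47305 = 141914/3 ≈ 47305.)
-V = -1*141914/3 = -141914/3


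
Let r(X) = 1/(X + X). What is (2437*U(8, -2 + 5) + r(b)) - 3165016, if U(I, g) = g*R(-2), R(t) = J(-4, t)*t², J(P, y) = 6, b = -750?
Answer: -4484328001/1500 ≈ -2.9896e+6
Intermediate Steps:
R(t) = 6*t²
r(X) = 1/(2*X)
U(I, g) = 24*g (U(I, g) = g*(6*(-2)²) = g*(6*4) = g*24 = 24*g)
(2437*U(8, -2 + 5) + r(b)) - 3165016 = (2437*(24*(-2 + 5)) + (½)/(-750)) - 3165016 = (2437*(24*3) + (½)*(-1/750)) - 3165016 = (2437*72 - 1/1500) - 3165016 = (175464 - 1/1500) - 3165016 = 263195999/1500 - 3165016 = -4484328001/1500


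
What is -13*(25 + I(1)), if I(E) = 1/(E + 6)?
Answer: -2288/7 ≈ -326.86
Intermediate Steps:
I(E) = 1/(6 + E)
-13*(25 + I(1)) = -13*(25 + 1/(6 + 1)) = -13*(25 + 1/7) = -13*176/7 = -2288/7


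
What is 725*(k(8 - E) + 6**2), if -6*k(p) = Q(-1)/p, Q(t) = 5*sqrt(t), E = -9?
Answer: 26100 - 3625*I/102 ≈ 26100.0 - 35.539*I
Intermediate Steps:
k(p) = -5*I/(6*p) (k(p) = -5*sqrt(-1)/(6*p) = -5*I/(6*p))
725*(k(8 - E) + 6**2) = 725*(-5*I/(6*(8 - 1*(-9))) + 6**2) = 725*(-5*I/(6*(8 + 9)) + 36) = 725*(-5/6*I/17 + 36) = 725*(-5/6*I*1/17 + 36) = 725*(-5*I/102 + 36) = 725*(36 - 5*I/102) = 26100 - 3625*I/102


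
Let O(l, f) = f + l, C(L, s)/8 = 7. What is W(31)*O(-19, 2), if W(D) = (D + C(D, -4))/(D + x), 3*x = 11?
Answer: -4437/104 ≈ -42.663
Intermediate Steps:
C(L, s) = 56 (C(L, s) = 8*7 = 56)
x = 11/3 (x = (⅓)*11 = 11/3 ≈ 3.6667)
W(D) = (56 + D)/(11/3 + D) (W(D) = (D + 56)/(D + 11/3) = (56 + D)/(11/3 + D))
W(31)*O(-19, 2) = (3*(56 + 31)/(11 + 3*31))*(2 - 19) = (3*87/(11 + 93))*(-17) = (3*87/104)*(-17) = (3*(1/104)*87)*(-17) = (261/104)*(-17) = -4437/104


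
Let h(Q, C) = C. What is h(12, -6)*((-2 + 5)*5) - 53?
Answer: -143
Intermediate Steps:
h(12, -6)*((-2 + 5)*5) - 53 = -6*(-2 + 5)*5 - 53 = -18*5 - 53 = -6*15 - 53 = -90 - 53 = -143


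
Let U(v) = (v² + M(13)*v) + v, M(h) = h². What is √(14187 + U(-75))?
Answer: √7062 ≈ 84.036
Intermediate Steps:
U(v) = v² + 170*v (U(v) = (v² + 13²*v) + v = (v² + 169*v) + v = v² + 170*v)
√(14187 + U(-75)) = √(14187 - 75*(170 - 75)) = √(14187 - 75*95) = √(14187 - 7125) = √7062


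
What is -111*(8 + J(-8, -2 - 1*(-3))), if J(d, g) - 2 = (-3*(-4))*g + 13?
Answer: -3885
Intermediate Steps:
J(d, g) = 15 + 12*g (J(d, g) = 2 + ((-3*(-4))*g + 13) = 2 + (12*g + 13) = 2 + (13 + 12*g) = 15 + 12*g)
-111*(8 + J(-8, -2 - 1*(-3))) = -111*(8 + (15 + 12*(-2 - 1*(-3)))) = -111*(8 + (15 + 12*(-2 + 3))) = -111*(8 + (15 + 12*1)) = -111*(8 + (15 + 12)) = -111*(8 + 27) = -111*35 = -3885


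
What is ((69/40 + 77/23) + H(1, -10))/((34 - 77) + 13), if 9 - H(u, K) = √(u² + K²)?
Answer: -12947/27600 + √101/30 ≈ -0.13410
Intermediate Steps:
H(u, K) = 9 - √(K² + u²) (H(u, K) = 9 - √(u² + K²) = 9 - √(K² + u²))
((69/40 + 77/23) + H(1, -10))/((34 - 77) + 13) = ((69/40 + 77/23) + (9 - √((-10)² + 1²)))/((34 - 77) + 13) = ((69*(1/40) + 77*(1/23)) + (9 - √(100 + 1)))/(-43 + 13) = ((69/40 + 77/23) + (9 - √101))/(-30) = (4667/920 + (9 - √101))*(-1/30) = (12947/920 - √101)*(-1/30) = -12947/27600 + √101/30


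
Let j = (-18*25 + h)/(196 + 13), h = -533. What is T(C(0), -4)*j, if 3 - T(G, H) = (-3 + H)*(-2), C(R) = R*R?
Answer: 983/19 ≈ 51.737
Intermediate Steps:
C(R) = R²
T(G, H) = -3 + 2*H (T(G, H) = 3 - (-3 + H)*(-2) = 3 - (6 - 2*H) = 3 + (-6 + 2*H) = -3 + 2*H)
j = -983/209 (j = (-18*25 - 533)/(196 + 13) = (-450 - 533)/209 = -983*1/209 = -983/209 ≈ -4.7033)
T(C(0), -4)*j = (-3 + 2*(-4))*(-983/209) = (-3 - 8)*(-983/209) = -11*(-983/209) = 983/19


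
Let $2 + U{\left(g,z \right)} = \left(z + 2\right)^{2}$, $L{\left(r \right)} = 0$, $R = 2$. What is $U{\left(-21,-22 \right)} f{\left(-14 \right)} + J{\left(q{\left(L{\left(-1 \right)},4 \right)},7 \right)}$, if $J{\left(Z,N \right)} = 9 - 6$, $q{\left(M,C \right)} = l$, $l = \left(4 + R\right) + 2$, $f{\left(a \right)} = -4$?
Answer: $-1589$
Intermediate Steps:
$U{\left(g,z \right)} = -2 + \left(2 + z\right)^{2}$ ($U{\left(g,z \right)} = -2 + \left(z + 2\right)^{2} = -2 + \left(2 + z\right)^{2}$)
$l = 8$ ($l = \left(4 + 2\right) + 2 = 6 + 2 = 8$)
$q{\left(M,C \right)} = 8$
$J{\left(Z,N \right)} = 3$ ($J{\left(Z,N \right)} = 9 - 6 = 3$)
$U{\left(-21,-22 \right)} f{\left(-14 \right)} + J{\left(q{\left(L{\left(-1 \right)},4 \right)},7 \right)} = \left(-2 + \left(2 - 22\right)^{2}\right) \left(-4\right) + 3 = \left(-2 + \left(-20\right)^{2}\right) \left(-4\right) + 3 = \left(-2 + 400\right) \left(-4\right) + 3 = 398 \left(-4\right) + 3 = -1592 + 3 = -1589$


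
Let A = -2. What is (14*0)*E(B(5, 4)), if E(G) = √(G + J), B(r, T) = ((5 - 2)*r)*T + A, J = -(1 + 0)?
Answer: 0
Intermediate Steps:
J = -1 (J = -1*1 = -1)
B(r, T) = -2 + 3*T*r (B(r, T) = ((5 - 2)*r)*T - 2 = (3*r)*T - 2 = 3*T*r - 2 = -2 + 3*T*r)
E(G) = √(-1 + G) (E(G) = √(G - 1) = √(-1 + G))
(14*0)*E(B(5, 4)) = (14*0)*√(-1 + (-2 + 3*4*5)) = 0*√(-1 + (-2 + 60)) = 0*√(-1 + 58) = 0*√57 = 0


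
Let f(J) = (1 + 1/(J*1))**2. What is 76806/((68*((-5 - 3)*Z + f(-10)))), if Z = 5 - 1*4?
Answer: -112950/719 ≈ -157.09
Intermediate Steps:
Z = 1 (Z = 5 - 4 = 1)
f(J) = (1 + 1/J)**2
76806/((68*((-5 - 3)*Z + f(-10)))) = 76806/((68*((-5 - 3)*1 + (1 - 10)**2/(-10)**2))) = 76806/((68*(-8*1 + (1/100)*(-9)**2))) = 76806/((68*(-8 + (1/100)*81))) = 76806/((68*(-8 + 81/100))) = 76806/((68*(-719/100))) = 76806/(-12223/25) = 76806*(-25/12223) = -112950/719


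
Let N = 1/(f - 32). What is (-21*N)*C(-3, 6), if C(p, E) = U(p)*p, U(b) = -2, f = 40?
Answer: -63/4 ≈ -15.750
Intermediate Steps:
C(p, E) = -2*p
N = 1/8 (N = 1/(40 - 32) = 1/8 ≈ 0.12500)
(-21*N)*C(-3, 6) = (-21*1/8)*(-2*(-3)) = -21/8*6 = -63/4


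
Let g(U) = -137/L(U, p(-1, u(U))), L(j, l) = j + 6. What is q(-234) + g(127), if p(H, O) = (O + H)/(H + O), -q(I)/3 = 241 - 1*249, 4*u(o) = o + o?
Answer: 3055/133 ≈ 22.970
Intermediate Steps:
u(o) = o/2 (u(o) = (o + o)/4 = (2*o)/4 = o/2)
q(I) = 24 (q(I) = -3*(241 - 1*249) = -3*(241 - 249) = -3*(-8) = 24)
p(H, O) = 1 (p(H, O) = (H + O)/(H + O) = 1)
L(j, l) = 6 + j
g(U) = -137/(6 + U)
q(-234) + g(127) = 24 - 137/(6 + 127) = 24 - 137/133 = 3055/133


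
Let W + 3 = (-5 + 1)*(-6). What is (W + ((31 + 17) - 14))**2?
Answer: 3025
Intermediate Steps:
W = 21 (W = -3 + (-5 + 1)*(-6) = -3 - 4*(-6) = -3 + 24 = 21)
(W + ((31 + 17) - 14))**2 = (21 + ((31 + 17) - 14))**2 = (21 + (48 - 14))**2 = (21 + 34)**2 = 55**2 = 3025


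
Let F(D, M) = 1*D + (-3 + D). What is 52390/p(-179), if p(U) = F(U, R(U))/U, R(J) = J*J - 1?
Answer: 9377810/361 ≈ 25977.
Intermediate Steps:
R(J) = -1 + J² (R(J) = J² - 1 = -1 + J²)
F(D, M) = -3 + 2*D (F(D, M) = D + (-3 + D) = -3 + 2*D)
p(U) = (-3 + 2*U)/U
52390/p(-179) = 52390/(2 - 3/(-179)) = 52390/(2 - 3*(-1/179)) = 52390/(2 + 3/179) = 52390/(361/179) = 52390*(179/361) = 9377810/361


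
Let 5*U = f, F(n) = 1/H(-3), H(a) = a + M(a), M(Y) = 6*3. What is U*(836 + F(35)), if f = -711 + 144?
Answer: -2370249/25 ≈ -94810.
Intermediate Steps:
M(Y) = 18
H(a) = 18 + a (H(a) = a + 18 = 18 + a)
F(n) = 1/15 (F(n) = 1/(18 - 3) = 1/15)
f = -567
U = -567/5 (U = (⅕)*(-567) = -567/5 ≈ -113.40)
U*(836 + F(35)) = -567*(836 + 1/15)/5 = -567/5*12541/15 = -2370249/25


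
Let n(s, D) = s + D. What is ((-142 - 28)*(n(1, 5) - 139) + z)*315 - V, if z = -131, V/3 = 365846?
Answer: 5983347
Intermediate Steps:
V = 1097538 (V = 3*365846 = 1097538)
n(s, D) = D + s
((-142 - 28)*(n(1, 5) - 139) + z)*315 - V = ((-142 - 28)*((5 + 1) - 139) - 131)*315 - 1*1097538 = (-170*(6 - 139) - 131)*315 - 1097538 = (-170*(-133) - 131)*315 - 1097538 = (22610 - 131)*315 - 1097538 = 22479*315 - 1097538 = 7080885 - 1097538 = 5983347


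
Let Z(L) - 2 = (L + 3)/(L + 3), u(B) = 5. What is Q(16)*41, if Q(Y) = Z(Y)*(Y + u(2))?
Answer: 2583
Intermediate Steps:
Z(L) = 3 (Z(L) = 2 + (L + 3)/(L + 3) = 2 + (3 + L)/(3 + L) = 2 + 1 = 3)
Q(Y) = 15 + 3*Y (Q(Y) = 3*(Y + 5) = 3*(5 + Y) = 15 + 3*Y)
Q(16)*41 = (15 + 3*16)*41 = (15 + 48)*41 = 63*41 = 2583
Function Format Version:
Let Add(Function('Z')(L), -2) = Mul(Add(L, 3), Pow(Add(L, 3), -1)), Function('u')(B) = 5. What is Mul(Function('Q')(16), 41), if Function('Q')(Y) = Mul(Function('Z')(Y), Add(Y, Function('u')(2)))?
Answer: 2583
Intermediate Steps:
Function('Z')(L) = 3 (Function('Z')(L) = Add(2, Mul(Add(L, 3), Pow(Add(L, 3), -1))) = Add(2, Mul(Add(3, L), Pow(Add(3, L), -1))) = Add(2, 1) = 3)
Function('Q')(Y) = Add(15, Mul(3, Y)) (Function('Q')(Y) = Mul(3, Add(Y, 5)) = Mul(3, Add(5, Y)) = Add(15, Mul(3, Y)))
Mul(Function('Q')(16), 41) = Mul(Add(15, Mul(3, 16)), 41) = Mul(Add(15, 48), 41) = Mul(63, 41) = 2583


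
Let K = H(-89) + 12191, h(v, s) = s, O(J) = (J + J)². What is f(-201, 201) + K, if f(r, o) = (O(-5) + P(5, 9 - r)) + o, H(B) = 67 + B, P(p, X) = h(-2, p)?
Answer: 12475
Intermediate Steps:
O(J) = 4*J² (O(J) = (2*J)² = 4*J²)
P(p, X) = p
f(r, o) = 105 + o (f(r, o) = (4*(-5)² + 5) + o = (4*25 + 5) + o = (100 + 5) + o = 105 + o)
K = 12169 (K = (67 - 89) + 12191 = -22 + 12191 = 12169)
f(-201, 201) + K = (105 + 201) + 12169 = 306 + 12169 = 12475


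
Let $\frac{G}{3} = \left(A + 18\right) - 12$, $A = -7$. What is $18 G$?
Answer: $-54$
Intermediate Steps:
$G = -3$ ($G = 3 \left(\left(-7 + 18\right) - 12\right) = 3 \left(11 - 12\right) = 3 \left(-1\right) = -3$)
$18 G = 18 \left(-3\right) = -54$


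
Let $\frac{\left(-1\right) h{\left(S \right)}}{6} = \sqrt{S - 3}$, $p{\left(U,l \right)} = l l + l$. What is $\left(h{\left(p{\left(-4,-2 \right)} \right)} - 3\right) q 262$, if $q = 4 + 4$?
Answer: $-6288 - 12576 i \approx -6288.0 - 12576.0 i$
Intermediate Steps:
$p{\left(U,l \right)} = l + l^{2}$ ($p{\left(U,l \right)} = l^{2} + l = l + l^{2}$)
$h{\left(S \right)} = - 6 \sqrt{-3 + S}$ ($h{\left(S \right)} = - 6 \sqrt{S - 3} = - 6 \sqrt{-3 + S}$)
$q = 8$
$\left(h{\left(p{\left(-4,-2 \right)} \right)} - 3\right) q 262 = \left(- 6 \sqrt{-3 - 2 \left(1 - 2\right)} - 3\right) 8 \cdot 262 = \left(- 6 \sqrt{-3 - -2} - 3\right) 8 \cdot 262 = \left(- 6 \sqrt{-3 + 2} - 3\right) 8 \cdot 262 = \left(- 6 \sqrt{-1} - 3\right) 8 \cdot 262 = \left(- 6 i - 3\right) 8 \cdot 262 = \left(-3 - 6 i\right) 8 \cdot 262 = \left(-24 - 48 i\right) 262 = -6288 - 12576 i$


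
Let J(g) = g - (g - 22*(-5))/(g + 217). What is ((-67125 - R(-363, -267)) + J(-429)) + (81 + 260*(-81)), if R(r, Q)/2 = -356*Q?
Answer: -59071363/212 ≈ -2.7864e+5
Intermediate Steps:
R(r, Q) = -712*Q (R(r, Q) = 2*(-356*Q) = -712*Q)
J(g) = g - (110 + g)/(217 + g) (J(g) = g - (g + 110)/(217 + g) = g - (110 + g)/(217 + g))
((-67125 - R(-363, -267)) + J(-429)) + (81 + 260*(-81)) = ((-67125 - (-712)*(-267)) + (-110 + (-429)² + 216*(-429))/(217 - 429)) + (81 + 260*(-81)) = ((-67125 - 1*190104) + (-110 + 184041 - 92664)/(-212)) + (81 - 21060) = ((-67125 - 190104) - 1/212*91267) - 20979 = (-257229 - 91267/212) - 20979 = -54623815/212 - 20979 = -59071363/212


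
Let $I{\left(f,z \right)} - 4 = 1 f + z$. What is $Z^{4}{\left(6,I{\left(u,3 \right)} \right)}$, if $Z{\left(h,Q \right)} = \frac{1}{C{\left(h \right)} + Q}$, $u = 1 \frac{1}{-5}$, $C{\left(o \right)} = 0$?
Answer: $\frac{625}{1336336} \approx 0.0004677$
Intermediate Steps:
$u = - \frac{1}{5}$ ($u = 1 \left(- \frac{1}{5}\right) = - \frac{1}{5} \approx -0.2$)
$I{\left(f,z \right)} = 4 + f + z$ ($I{\left(f,z \right)} = 4 + \left(1 f + z\right) = 4 + \left(f + z\right) = 4 + f + z$)
$Z{\left(h,Q \right)} = \frac{1}{Q}$ ($Z{\left(h,Q \right)} = \frac{1}{0 + Q} = \frac{1}{Q}$)
$Z^{4}{\left(6,I{\left(u,3 \right)} \right)} = \left(\frac{1}{4 - \frac{1}{5} + 3}\right)^{4} = \left(\frac{1}{\frac{34}{5}}\right)^{4} = \left(\frac{5}{34}\right)^{4} = \frac{625}{1336336}$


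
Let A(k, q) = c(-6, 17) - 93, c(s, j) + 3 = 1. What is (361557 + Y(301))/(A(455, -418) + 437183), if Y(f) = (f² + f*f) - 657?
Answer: 271051/218544 ≈ 1.2403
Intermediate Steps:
c(s, j) = -2 (c(s, j) = -3 + 1 = -2)
A(k, q) = -95 (A(k, q) = -2 - 93 = -95)
Y(f) = -657 + 2*f² (Y(f) = (f² + f²) - 657 = 2*f² - 657 = -657 + 2*f²)
(361557 + Y(301))/(A(455, -418) + 437183) = (361557 + (-657 + 2*301²))/(-95 + 437183) = (361557 + (-657 + 2*90601))/437088 = (361557 + (-657 + 181202))*(1/437088) = (361557 + 180545)*(1/437088) = 542102*(1/437088) = 271051/218544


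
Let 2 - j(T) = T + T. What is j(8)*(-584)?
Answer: 8176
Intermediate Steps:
j(T) = 2 - 2*T (j(T) = 2 - (T + T) = 2 - 2*T)
j(8)*(-584) = (2 - 2*8)*(-584) = (2 - 16)*(-584) = -14*(-584) = 8176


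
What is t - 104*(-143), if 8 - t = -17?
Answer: 14897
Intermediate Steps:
t = 25 (t = 8 - 1*(-17) = 8 + 17 = 25)
t - 104*(-143) = 25 - 104*(-143) = 25 + 14872 = 14897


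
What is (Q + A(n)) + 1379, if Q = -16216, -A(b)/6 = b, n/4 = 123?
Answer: -17789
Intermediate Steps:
n = 492 (n = 4*123 = 492)
A(b) = -6*b
(Q + A(n)) + 1379 = (-16216 - 6*492) + 1379 = (-16216 - 2952) + 1379 = -19168 + 1379 = -17789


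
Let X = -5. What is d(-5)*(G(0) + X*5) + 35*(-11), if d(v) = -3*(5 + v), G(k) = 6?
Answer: -385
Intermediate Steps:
d(v) = -15 - 3*v
d(-5)*(G(0) + X*5) + 35*(-11) = (-15 - 3*(-5))*(6 - 5*5) + 35*(-11) = (-15 + 15)*(6 - 25) - 385 = 0*(-19) - 385 = 0 - 385 = -385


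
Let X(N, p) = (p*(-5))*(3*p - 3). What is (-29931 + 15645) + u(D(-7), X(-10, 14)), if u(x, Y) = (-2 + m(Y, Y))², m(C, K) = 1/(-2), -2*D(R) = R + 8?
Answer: -57119/4 ≈ -14280.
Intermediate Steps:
D(R) = -4 - R/2 (D(R) = -(R + 8)/2 = -(8 + R)/2 = -4 - R/2)
m(C, K) = -½
X(N, p) = -5*p*(-3 + 3*p) (X(N, p) = (-5*p)*(-3 + 3*p) = -5*p*(-3 + 3*p))
u(x, Y) = 25/4 (u(x, Y) = (-2 - ½)² = (-5/2)² = 25/4)
(-29931 + 15645) + u(D(-7), X(-10, 14)) = (-29931 + 15645) + 25/4 = -14286 + 25/4 = -57119/4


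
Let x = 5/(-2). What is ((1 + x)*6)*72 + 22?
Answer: -626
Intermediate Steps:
x = -5/2 (x = 5*(-½) = -5/2 ≈ -2.5000)
((1 + x)*6)*72 + 22 = ((1 - 5/2)*6)*72 + 22 = -3/2*6*72 + 22 = -9*72 + 22 = -648 + 22 = -626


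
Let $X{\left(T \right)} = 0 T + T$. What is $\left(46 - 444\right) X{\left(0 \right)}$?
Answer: $0$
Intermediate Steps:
$X{\left(T \right)} = T$ ($X{\left(T \right)} = 0 + T = T$)
$\left(46 - 444\right) X{\left(0 \right)} = \left(46 - 444\right) 0 = \left(-398\right) 0 = 0$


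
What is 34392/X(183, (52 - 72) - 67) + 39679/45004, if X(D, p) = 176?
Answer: 97172567/495044 ≈ 196.29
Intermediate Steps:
34392/X(183, (52 - 72) - 67) + 39679/45004 = 34392/176 + 39679/45004 = 34392*(1/176) + 39679*(1/45004) = 4299/22 + 39679/45004 = 97172567/495044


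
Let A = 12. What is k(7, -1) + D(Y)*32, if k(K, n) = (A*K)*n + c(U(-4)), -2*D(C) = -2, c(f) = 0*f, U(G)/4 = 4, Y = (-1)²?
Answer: -52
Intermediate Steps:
Y = 1
U(G) = 16 (U(G) = 4*4 = 16)
c(f) = 0
D(C) = 1 (D(C) = -½*(-2) = 1)
k(K, n) = 12*K*n (k(K, n) = (12*K)*n + 0 = 12*K*n + 0 = 12*K*n)
k(7, -1) + D(Y)*32 = 12*7*(-1) + 1*32 = -84 + 32 = -52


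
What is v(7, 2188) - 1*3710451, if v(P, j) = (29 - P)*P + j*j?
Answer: 1077047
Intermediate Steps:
v(P, j) = j² + P*(29 - P) (v(P, j) = P*(29 - P) + j² = j² + P*(29 - P))
v(7, 2188) - 1*3710451 = (2188² - 1*7² + 29*7) - 1*3710451 = (4787344 - 1*49 + 203) - 3710451 = (4787344 - 49 + 203) - 3710451 = 4787498 - 3710451 = 1077047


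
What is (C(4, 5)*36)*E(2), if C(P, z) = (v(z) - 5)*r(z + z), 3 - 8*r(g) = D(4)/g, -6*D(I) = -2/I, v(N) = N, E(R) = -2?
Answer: 0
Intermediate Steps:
D(I) = 1/(3*I) (D(I) = -(-1)/(3*I) = 1/(3*I))
r(g) = 3/8 - 1/(96*g) (r(g) = 3/8 - (⅓)/4/(8*g) = 3/8 - (⅓)*(¼)/(8*g) = 3/8 - 1/(96*g))
C(P, z) = (-1 + 72*z)*(-5 + z)/(192*z) (C(P, z) = (z - 5)*((-1 + 36*(z + z))/(96*(z + z))) = (-5 + z)*((-1 + 36*(2*z))/(96*((2*z)))) = (-5 + z)*((1/(2*z))*(-1 + 72*z)/96) = (-5 + z)*((-1 + 72*z)/(192*z)) = (-1 + 72*z)*(-5 + z)/(192*z))
(C(4, 5)*36)*E(2) = (((1/192)*(-1 + 72*5)*(-5 + 5)/5)*36)*(-2) = (((1/192)*(⅕)*(-1 + 360)*0)*36)*(-2) = (((1/192)*(⅕)*359*0)*36)*(-2) = (0*36)*(-2) = 0*(-2) = 0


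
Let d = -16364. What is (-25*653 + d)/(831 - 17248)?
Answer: 32689/16417 ≈ 1.9912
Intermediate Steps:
(-25*653 + d)/(831 - 17248) = (-25*653 - 16364)/(831 - 17248) = (-16325 - 16364)/(-16417) = -32689*(-1/16417) = 32689/16417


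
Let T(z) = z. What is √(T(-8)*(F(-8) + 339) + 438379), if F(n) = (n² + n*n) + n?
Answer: √434707 ≈ 659.32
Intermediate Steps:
F(n) = n + 2*n² (F(n) = (n² + n²) + n = 2*n² + n = n + 2*n²)
√(T(-8)*(F(-8) + 339) + 438379) = √(-8*(-8*(1 + 2*(-8)) + 339) + 438379) = √(-8*(-8*(1 - 16) + 339) + 438379) = √(-8*(-8*(-15) + 339) + 438379) = √(-8*(120 + 339) + 438379) = √(-8*459 + 438379) = √(-3672 + 438379) = √434707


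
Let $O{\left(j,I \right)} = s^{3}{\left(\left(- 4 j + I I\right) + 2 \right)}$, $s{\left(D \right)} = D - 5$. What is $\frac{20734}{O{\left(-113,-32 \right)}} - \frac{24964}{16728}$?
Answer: $- \frac{6648738933103}{4455239078898} \approx -1.4923$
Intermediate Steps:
$s{\left(D \right)} = -5 + D$
$O{\left(j,I \right)} = \left(-3 + I^{2} - 4 j\right)^{3}$ ($O{\left(j,I \right)} = \left(-5 + \left(\left(- 4 j + I I\right) + 2\right)\right)^{3} = \left(-5 + \left(\left(- 4 j + I^{2}\right) + 2\right)\right)^{3} = \left(-5 + \left(\left(I^{2} - 4 j\right) + 2\right)\right)^{3} = \left(-5 + \left(2 + I^{2} - 4 j\right)\right)^{3} = \left(-3 + I^{2} - 4 j\right)^{3}$)
$\frac{20734}{O{\left(-113,-32 \right)}} - \frac{24964}{16728} = \frac{20734}{\left(-1\right) \left(3 - \left(-32\right)^{2} + 4 \left(-113\right)\right)^{3}} - \frac{24964}{16728} = \frac{20734}{\left(-1\right) \left(3 - 1024 - 452\right)^{3}} - \frac{6241}{4182} = \frac{20734}{\left(-1\right) \left(-1473\right)^{3}} - \frac{6241}{4182} = \frac{20734}{\left(-1\right) \left(-3196010817\right)} - \frac{6241}{4182} = \frac{20734}{3196010817} - \frac{6241}{4182} = - \frac{6648738933103}{4455239078898}$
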